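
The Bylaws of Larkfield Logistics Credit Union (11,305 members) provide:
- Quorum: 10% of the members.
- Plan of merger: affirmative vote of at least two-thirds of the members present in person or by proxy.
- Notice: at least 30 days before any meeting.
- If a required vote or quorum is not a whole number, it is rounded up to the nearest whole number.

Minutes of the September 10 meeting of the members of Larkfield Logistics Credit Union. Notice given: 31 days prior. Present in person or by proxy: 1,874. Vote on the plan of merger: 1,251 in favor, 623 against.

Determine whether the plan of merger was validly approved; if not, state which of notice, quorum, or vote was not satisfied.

Notice: 31 days given; 30 required. Satisfied.
Quorum: 10% of 11,305 = 1,130.50, rounded up to 1,131; 1,874 present. Satisfied.
Vote: requires two-thirds of those present (1,874); 2/3 of 1874 = 1249.33, rounded up to 1250, so 1,250 needed; 1,251 in favor. Satisfied.

Valid — all requirements satisfied.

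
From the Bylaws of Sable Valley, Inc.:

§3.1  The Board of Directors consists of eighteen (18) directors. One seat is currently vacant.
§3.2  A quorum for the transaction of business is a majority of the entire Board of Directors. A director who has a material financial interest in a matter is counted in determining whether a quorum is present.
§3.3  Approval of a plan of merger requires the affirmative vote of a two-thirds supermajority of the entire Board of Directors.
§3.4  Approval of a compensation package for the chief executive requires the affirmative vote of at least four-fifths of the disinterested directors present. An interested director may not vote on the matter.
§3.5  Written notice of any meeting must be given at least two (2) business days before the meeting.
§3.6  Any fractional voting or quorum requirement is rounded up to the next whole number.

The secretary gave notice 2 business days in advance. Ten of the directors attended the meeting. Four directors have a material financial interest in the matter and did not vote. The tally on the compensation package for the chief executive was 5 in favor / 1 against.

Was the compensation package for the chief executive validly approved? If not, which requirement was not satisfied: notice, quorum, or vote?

Notice: 2 business days given; 2 required (2 ≥ 2). Satisfied.
Quorum: 10 present (interested directors count toward quorum); quorum is 10. Satisfied.
Vote: the compensation package for the chief executive requires four-fifths of the disinterested directors present (10 − 4 = 6). 4/5 of 6 = 4.80, rounded up to 5, so 5 affirmative votes are needed; 5 voted in favor. Satisfied.

Valid — all requirements satisfied.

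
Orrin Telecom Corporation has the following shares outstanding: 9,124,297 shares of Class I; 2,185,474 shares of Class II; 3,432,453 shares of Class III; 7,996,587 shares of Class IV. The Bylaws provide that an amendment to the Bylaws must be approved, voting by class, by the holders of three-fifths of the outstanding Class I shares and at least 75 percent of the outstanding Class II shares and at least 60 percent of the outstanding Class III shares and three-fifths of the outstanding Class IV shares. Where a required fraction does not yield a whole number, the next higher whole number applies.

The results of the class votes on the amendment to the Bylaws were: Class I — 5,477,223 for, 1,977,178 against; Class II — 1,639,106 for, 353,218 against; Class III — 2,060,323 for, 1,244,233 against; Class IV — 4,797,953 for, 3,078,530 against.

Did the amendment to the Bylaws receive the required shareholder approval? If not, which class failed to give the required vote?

Class I: 3/5 of 9124297 = 5474578.20, rounded up to 5474579; 5,474,579 required, 5,477,223 in favor — approved.
Class II: 3/4 of 2185474 = 1639105.50, rounded up to 1639106; 1,639,106 required, 1,639,106 in favor — approved.
Class III: 3/5 of 3432453 = 2059471.80, rounded up to 2059472; 2,059,472 required, 2,060,323 in favor — approved.
Class IV: 3/5 of 7996587 = 4797952.20, rounded up to 4797953; 4,797,953 required, 4,797,953 in favor — approved.

Approved — every class gave the required vote.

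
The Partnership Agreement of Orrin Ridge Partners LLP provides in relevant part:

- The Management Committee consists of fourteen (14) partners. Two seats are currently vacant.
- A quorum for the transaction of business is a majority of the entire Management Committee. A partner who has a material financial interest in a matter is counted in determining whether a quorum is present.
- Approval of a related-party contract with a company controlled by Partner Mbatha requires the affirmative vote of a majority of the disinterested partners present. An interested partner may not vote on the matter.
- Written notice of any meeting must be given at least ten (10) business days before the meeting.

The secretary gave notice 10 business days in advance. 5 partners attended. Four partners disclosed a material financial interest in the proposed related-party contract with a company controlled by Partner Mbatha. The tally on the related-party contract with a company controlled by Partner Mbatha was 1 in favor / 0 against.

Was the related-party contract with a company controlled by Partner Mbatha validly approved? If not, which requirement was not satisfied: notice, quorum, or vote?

Notice: 10 business days given; 10 required (10 ≥ 10). Satisfied.
Quorum: 5 present (interested partners count toward quorum); quorum is 8. Not satisfied.
Vote: the related-party contract with a company controlled by Partner Mbatha requires a majority of the disinterested partners present (5 − 4 = 1). A majority of 1 is 1, so 1 affirmative vote is needed; 1 voted in favor. Satisfied. (Moot — without a quorum no business can be validly transacted.)

Invalid — quorum requirement not satisfied.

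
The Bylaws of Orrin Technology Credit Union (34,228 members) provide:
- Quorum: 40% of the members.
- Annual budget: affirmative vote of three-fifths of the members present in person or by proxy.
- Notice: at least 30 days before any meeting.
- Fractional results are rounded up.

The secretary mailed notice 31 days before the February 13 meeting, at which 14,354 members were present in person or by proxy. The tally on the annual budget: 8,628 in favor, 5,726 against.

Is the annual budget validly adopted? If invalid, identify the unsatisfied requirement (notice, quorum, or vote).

Notice: 31 days given; 30 required. Satisfied.
Quorum: 40% of 34,228 = 13,691.20, rounded up to 13,692; 14,354 present. Satisfied.
Vote: requires three-fifths of those present (14,354); 3/5 of 14354 = 8612.40, rounded up to 8613, so 8,613 needed; 8,628 in favor. Satisfied.

Valid — all requirements satisfied.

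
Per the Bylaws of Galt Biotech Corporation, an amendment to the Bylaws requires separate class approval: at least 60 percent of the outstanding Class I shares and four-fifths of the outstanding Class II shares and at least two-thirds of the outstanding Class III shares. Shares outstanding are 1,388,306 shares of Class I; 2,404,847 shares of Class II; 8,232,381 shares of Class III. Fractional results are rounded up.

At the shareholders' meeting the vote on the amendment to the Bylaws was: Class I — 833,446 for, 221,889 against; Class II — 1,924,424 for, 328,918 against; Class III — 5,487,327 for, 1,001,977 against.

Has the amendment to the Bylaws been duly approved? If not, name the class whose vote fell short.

Not approved — the Class III shares did not give the required vote.

Class I: 3/5 of 1388306 = 832983.60, rounded up to 832984; 832,984 required, 833,446 in favor — approved.
Class II: 4/5 of 2404847 = 1923877.60, rounded up to 1923878; 1,923,878 required, 1,924,424 in favor — approved.
Class III: 2/3 of 8232381 = 5488254; 5,488,254 required, 5,487,327 in favor — not approved.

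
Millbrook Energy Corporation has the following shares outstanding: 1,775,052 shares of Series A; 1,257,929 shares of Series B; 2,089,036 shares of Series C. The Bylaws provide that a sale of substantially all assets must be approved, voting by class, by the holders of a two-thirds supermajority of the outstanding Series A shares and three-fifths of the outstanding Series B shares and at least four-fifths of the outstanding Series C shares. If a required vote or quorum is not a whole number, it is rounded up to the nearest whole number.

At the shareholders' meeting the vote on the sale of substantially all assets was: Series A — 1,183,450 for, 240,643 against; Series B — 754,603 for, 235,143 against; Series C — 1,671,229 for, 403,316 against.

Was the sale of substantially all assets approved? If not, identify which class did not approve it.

Not approved — the Series B shares did not give the required vote.

Series A: 2/3 of 1775052 = 1183368; 1,183,368 required, 1,183,450 in favor — approved.
Series B: 3/5 of 1257929 = 754757.40, rounded up to 754758; 754,758 required, 754,603 in favor — not approved.
Series C: 4/5 of 2089036 = 1671228.80, rounded up to 1671229; 1,671,229 required, 1,671,229 in favor — approved.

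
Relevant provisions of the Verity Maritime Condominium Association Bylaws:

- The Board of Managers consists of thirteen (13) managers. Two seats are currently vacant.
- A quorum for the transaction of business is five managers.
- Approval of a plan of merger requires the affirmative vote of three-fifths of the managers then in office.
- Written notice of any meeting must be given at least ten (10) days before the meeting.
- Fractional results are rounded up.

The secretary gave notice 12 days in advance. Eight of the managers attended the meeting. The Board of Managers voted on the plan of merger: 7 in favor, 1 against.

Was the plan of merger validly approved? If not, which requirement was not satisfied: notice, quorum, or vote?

Notice: 12 days given; 10 required (12 ≥ 10). Satisfied.
Quorum: 8 present; quorum is 5. Satisfied.
Vote: the plan of merger requires three-fifths of the managers then in office (11). 3/5 of 11 = 6.60, rounded up to 7, so 7 affirmative votes are needed; 7 voted in favor. Satisfied.

Valid — all requirements satisfied.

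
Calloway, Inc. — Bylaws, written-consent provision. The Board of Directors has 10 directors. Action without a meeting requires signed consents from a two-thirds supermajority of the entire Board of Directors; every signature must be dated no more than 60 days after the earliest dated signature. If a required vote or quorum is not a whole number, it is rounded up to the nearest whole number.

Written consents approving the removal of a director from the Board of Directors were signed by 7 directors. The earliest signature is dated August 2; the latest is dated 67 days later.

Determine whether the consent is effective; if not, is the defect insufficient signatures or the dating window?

Signatures required: a two-thirds supermajority of 10 — 2/3 of 10 = 6.67, rounded up to 7, so 7 needed; 7 signed. Sufficient.
Dating window: the latest signature is 67 days after the earliest; the limit is 60 days. Outside the window.

Not effective — dating-window requirement not satisfied.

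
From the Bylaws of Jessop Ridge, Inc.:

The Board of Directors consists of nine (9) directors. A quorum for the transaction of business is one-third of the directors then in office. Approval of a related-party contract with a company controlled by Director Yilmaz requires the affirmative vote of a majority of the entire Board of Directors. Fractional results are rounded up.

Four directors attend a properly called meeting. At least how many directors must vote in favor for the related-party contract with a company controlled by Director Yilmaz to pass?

5

The related-party contract with a company controlled by Director Yilmaz requires a majority of the entire Board of Directors (9).
A majority of 9 is 5.
(Only 4 can vote, so the related-party contract with a company controlled by Director Yilmaz cannot pass at this meeting, but the required vote is still 5.)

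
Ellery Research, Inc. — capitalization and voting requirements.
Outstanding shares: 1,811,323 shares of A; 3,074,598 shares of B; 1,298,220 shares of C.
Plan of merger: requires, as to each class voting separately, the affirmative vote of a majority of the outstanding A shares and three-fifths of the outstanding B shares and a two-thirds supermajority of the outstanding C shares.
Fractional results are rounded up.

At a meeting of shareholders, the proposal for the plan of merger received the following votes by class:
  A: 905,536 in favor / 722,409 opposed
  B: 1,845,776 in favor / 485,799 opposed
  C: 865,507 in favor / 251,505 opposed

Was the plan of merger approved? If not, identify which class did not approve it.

Not approved — the A shares did not give the required vote.

A: a majority of 1811323 is 905662; 905,662 required, 905,536 in favor — not approved.
B: 3/5 of 3074598 = 1844758.80, rounded up to 1844759; 1,844,759 required, 1,845,776 in favor — approved.
C: 2/3 of 1298220 = 865480; 865,480 required, 865,507 in favor — approved.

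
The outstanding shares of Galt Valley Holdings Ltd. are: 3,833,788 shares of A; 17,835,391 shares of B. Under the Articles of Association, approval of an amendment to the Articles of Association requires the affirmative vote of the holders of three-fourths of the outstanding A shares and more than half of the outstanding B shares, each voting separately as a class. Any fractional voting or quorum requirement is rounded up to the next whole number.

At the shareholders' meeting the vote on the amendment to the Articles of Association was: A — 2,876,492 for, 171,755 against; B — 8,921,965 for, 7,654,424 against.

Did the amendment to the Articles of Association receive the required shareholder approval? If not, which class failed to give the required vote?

Approved — every class gave the required vote.

A: 3/4 of 3833788 = 2875341; 2,875,341 required, 2,876,492 in favor — approved.
B: a majority of 17835391 is 8917696; 8,917,696 required, 8,921,965 in favor — approved.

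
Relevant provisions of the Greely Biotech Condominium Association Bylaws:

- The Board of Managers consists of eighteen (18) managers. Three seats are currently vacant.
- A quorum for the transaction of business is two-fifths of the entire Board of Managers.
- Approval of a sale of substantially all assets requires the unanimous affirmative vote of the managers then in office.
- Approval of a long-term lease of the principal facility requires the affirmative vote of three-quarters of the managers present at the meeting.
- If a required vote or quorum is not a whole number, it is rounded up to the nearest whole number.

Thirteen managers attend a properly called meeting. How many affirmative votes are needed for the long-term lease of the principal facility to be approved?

The long-term lease of the principal facility requires three-fourths of the managers present (13).
3/4 of 13 = 9.75, rounded up to 10.

10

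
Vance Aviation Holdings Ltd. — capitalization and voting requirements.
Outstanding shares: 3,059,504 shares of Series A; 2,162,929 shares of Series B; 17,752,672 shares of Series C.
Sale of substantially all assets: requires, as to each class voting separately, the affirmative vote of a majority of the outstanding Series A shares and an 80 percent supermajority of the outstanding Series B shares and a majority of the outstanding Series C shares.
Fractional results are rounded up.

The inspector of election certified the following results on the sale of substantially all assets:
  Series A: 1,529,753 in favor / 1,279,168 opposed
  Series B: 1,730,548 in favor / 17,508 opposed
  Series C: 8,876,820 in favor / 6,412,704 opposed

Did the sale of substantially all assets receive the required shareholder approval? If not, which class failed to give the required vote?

Series A: a majority of 3059504 is 1529753; 1,529,753 required, 1,529,753 in favor — approved.
Series B: 4/5 of 2162929 = 1730343.20, rounded up to 1730344; 1,730,344 required, 1,730,548 in favor — approved.
Series C: a majority of 17752672 is 8876337; 8,876,337 required, 8,876,820 in favor — approved.

Approved — every class gave the required vote.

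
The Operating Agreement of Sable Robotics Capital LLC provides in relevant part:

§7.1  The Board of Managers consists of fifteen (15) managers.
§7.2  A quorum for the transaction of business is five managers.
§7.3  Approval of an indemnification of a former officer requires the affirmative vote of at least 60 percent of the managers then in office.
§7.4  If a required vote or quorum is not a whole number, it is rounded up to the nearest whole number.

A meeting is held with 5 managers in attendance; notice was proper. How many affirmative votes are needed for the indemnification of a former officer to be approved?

The indemnification of a former officer requires three-fifths of the managers then in office (15).
3/5 of 15 = 9.
(Only 5 can vote, so the indemnification of a former officer cannot pass at this meeting, but the required vote is still 9.)

9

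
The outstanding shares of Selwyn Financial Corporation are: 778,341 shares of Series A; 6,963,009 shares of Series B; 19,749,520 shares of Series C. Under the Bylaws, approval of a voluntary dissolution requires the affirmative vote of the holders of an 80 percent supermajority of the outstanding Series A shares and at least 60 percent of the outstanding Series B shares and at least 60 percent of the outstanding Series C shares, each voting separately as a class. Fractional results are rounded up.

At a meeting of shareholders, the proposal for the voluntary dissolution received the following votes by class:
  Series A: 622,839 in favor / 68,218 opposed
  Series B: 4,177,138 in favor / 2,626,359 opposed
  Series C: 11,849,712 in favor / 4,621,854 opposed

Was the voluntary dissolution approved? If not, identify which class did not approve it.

Not approved — the Series B shares did not give the required vote.

Series A: 4/5 of 778341 = 622672.80, rounded up to 622673; 622,673 required, 622,839 in favor — approved.
Series B: 3/5 of 6963009 = 4177805.40, rounded up to 4177806; 4,177,806 required, 4,177,138 in favor — not approved.
Series C: 3/5 of 19749520 = 11849712; 11,849,712 required, 11,849,712 in favor — approved.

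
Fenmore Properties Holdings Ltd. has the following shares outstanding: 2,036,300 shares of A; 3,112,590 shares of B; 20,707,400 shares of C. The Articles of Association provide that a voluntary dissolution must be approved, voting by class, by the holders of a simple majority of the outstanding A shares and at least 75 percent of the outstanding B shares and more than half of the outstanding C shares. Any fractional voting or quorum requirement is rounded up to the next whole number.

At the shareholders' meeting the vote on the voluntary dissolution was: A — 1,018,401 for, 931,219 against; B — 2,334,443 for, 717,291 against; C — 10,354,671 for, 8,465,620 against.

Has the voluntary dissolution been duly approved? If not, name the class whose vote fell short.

A: a majority of 2036300 is 1018151; 1,018,151 required, 1,018,401 in favor — approved.
B: 3/4 of 3112590 = 2334442.50, rounded up to 2334443; 2,334,443 required, 2,334,443 in favor — approved.
C: a majority of 20707400 is 10353701; 10,353,701 required, 10,354,671 in favor — approved.

Approved — every class gave the required vote.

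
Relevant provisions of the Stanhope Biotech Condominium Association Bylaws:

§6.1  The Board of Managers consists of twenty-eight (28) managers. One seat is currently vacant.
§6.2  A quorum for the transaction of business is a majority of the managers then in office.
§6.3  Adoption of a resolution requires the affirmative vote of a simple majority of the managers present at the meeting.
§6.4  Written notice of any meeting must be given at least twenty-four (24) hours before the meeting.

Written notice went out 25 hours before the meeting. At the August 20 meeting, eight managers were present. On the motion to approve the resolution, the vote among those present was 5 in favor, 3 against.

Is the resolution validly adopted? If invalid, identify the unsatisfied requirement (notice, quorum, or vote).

Notice: 25 hours given; 24 required (25 ≥ 24). Satisfied.
Quorum: 8 present; quorum is 14. Not satisfied.
Vote: the resolution requires a majority of the managers present (8). A majority of 8 is 5, so 5 affirmative votes are needed; 5 voted in favor. Satisfied. (Moot — without a quorum no business can be validly transacted.)

Invalid — quorum requirement not satisfied.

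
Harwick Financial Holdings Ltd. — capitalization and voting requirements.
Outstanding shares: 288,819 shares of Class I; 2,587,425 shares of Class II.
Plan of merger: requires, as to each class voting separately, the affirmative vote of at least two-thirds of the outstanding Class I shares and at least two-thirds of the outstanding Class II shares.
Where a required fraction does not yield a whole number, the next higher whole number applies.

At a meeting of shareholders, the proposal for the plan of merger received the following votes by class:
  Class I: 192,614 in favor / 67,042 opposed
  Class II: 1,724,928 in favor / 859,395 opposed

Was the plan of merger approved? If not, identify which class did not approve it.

Class I: 2/3 of 288819 = 192546; 192,546 required, 192,614 in favor — approved.
Class II: 2/3 of 2587425 = 1724950; 1,724,950 required, 1,724,928 in favor — not approved.

Not approved — the Class II shares did not give the required vote.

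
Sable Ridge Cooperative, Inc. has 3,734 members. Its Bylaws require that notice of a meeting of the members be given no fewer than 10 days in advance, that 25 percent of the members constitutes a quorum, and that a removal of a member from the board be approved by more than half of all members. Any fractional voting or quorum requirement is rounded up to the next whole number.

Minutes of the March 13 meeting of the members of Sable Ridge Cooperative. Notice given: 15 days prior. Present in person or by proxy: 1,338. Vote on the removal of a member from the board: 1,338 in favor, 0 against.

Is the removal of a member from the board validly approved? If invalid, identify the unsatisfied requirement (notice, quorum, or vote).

Invalid — vote requirement not satisfied.

Notice: 15 days given; 10 required. Satisfied.
Quorum: 25% of 3,734 = 933.50, rounded up to 934; 1,338 present. Satisfied.
Vote: requires a majority of all members (3,734); a majority of 3734 is 1868, so 1,868 needed; 1,338 in favor. Not satisfied.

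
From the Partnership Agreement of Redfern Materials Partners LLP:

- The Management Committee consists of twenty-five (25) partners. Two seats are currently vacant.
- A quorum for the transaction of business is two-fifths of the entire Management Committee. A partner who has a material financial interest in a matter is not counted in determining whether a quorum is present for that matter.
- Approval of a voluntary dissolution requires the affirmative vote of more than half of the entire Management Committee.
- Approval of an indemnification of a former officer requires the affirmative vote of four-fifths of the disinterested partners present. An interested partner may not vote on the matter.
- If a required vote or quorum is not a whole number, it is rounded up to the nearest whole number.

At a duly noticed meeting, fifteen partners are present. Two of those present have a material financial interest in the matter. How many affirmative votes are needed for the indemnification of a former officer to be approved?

The indemnification of a former officer requires four-fifths of the disinterested partners present (15 − 2 = 13).
4/5 of 13 = 10.40, rounded up to 11.

11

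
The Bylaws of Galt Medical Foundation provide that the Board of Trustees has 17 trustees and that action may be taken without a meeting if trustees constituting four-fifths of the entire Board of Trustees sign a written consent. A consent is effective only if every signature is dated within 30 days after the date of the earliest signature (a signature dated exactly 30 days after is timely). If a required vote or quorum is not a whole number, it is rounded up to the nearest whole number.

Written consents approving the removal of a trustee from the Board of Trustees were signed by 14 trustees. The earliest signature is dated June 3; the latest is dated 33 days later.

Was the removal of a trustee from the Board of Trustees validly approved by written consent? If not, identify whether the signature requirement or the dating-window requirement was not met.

Signatures required: four-fifths of 17 — 4/5 of 17 = 13.60, rounded up to 14, so 14 needed; 14 signed. Sufficient.
Dating window: the latest signature is 33 days after the earliest; the limit is 30 days. Outside the window.

Not effective — dating-window requirement not satisfied.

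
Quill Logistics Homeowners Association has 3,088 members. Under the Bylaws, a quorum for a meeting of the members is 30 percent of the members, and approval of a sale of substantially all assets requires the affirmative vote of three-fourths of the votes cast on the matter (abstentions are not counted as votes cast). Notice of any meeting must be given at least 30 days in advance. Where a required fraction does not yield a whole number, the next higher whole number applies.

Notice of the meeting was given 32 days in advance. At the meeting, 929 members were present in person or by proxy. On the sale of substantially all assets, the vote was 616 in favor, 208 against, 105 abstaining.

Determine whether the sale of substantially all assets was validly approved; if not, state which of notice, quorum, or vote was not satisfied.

Notice: 32 days given; 30 required. Satisfied.
Quorum: 30% of 3,088 = 926.40, rounded up to 927; 929 present. Satisfied.
Vote: requires three-fourths of the votes cast (929 − 105 abstaining = 824); 3/4 of 824 = 618, so 618 needed; 616 in favor. Not satisfied.

Invalid — vote requirement not satisfied.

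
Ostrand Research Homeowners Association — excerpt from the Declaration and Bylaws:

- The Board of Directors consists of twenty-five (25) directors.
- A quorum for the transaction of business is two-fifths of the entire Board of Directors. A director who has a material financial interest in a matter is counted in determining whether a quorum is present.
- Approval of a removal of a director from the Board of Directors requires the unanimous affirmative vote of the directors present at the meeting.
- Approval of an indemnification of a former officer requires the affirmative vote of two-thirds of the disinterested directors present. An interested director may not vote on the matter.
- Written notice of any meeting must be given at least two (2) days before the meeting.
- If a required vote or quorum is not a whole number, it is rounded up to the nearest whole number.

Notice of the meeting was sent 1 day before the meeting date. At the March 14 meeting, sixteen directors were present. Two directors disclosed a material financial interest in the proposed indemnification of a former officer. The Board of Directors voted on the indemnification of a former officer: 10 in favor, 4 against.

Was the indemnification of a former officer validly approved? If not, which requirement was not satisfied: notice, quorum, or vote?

Notice: 1 day given; 2 required (1 < 2). Not satisfied.
Quorum: 16 present (interested directors count toward quorum); quorum is 10. Satisfied.
Vote: the indemnification of a former officer requires two-thirds of the disinterested directors present (16 − 2 = 14). 2/3 of 14 = 9.33, rounded up to 10, so 10 affirmative votes are needed; 10 voted in favor. Satisfied.

Invalid — notice requirement not satisfied.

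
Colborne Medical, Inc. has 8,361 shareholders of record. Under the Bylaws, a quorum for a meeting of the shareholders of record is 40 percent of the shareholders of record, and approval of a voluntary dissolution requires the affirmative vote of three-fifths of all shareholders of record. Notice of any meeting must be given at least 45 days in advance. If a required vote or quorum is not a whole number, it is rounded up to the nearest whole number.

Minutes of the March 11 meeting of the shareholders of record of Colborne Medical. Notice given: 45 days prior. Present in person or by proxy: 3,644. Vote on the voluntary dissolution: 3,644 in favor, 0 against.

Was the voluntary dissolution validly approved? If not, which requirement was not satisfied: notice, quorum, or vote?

Invalid — vote requirement not satisfied.

Notice: 45 days given; 45 required. Satisfied.
Quorum: 40% of 8,361 = 3,344.40, rounded up to 3,345; 3,644 present. Satisfied.
Vote: requires three-fifths of all shareholders of record (8,361); 3/5 of 8361 = 5016.60, rounded up to 5017, so 5,017 needed; 3,644 in favor. Not satisfied.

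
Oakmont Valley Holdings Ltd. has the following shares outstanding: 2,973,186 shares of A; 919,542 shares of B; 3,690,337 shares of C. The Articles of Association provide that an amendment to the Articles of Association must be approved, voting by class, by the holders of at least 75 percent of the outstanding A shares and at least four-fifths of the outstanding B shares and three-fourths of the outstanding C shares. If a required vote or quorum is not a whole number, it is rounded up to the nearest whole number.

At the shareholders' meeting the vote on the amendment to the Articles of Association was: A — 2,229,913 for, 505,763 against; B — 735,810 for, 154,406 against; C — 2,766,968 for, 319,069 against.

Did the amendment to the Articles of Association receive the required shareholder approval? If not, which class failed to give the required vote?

A: 3/4 of 2973186 = 2229889.50, rounded up to 2229890; 2,229,890 required, 2,229,913 in favor — approved.
B: 4/5 of 919542 = 735633.60, rounded up to 735634; 735,634 required, 735,810 in favor — approved.
C: 3/4 of 3690337 = 2767752.75, rounded up to 2767753; 2,767,753 required, 2,766,968 in favor — not approved.

Not approved — the C shares did not give the required vote.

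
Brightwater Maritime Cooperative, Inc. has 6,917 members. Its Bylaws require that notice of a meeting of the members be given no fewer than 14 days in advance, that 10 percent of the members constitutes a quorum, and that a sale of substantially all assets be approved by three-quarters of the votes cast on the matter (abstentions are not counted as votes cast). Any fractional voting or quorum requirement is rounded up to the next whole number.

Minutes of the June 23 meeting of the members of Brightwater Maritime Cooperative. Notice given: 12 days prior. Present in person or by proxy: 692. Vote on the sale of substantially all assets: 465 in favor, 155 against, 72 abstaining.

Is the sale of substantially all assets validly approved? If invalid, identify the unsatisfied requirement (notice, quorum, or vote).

Invalid — notice requirement not satisfied.

Notice: 12 days given; 14 required. Not satisfied.
Quorum: 10% of 6,917 = 691.70, rounded up to 692; 692 present. Satisfied.
Vote: requires three-fourths of the votes cast (692 − 72 abstaining = 620); 3/4 of 620 = 465, so 465 needed; 465 in favor. Satisfied.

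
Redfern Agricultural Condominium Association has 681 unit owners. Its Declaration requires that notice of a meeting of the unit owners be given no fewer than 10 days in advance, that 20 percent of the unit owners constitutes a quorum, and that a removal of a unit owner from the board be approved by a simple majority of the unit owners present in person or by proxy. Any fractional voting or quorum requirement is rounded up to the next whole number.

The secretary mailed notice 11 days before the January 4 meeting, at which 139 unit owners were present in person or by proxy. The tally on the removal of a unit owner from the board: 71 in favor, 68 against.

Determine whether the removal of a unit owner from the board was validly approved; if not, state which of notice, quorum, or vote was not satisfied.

Valid — all requirements satisfied.

Notice: 11 days given; 10 required. Satisfied.
Quorum: 20% of 681 = 136.20, rounded up to 137; 139 present. Satisfied.
Vote: requires a majority of those present (139); a majority of 139 is 70, so 70 needed; 71 in favor. Satisfied.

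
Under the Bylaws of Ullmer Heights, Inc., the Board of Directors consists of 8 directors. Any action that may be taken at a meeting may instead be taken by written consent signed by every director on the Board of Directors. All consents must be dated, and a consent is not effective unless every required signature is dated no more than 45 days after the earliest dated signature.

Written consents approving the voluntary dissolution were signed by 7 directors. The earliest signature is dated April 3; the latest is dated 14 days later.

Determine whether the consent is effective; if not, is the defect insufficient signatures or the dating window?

Signatures required: every one of 8 — unanimous means all 8, so 8 needed; 7 signed. Insufficient.
Dating window: the latest signature is 14 days after the earliest; the limit is 45 days. Within the window.

Not effective — insufficient signatures.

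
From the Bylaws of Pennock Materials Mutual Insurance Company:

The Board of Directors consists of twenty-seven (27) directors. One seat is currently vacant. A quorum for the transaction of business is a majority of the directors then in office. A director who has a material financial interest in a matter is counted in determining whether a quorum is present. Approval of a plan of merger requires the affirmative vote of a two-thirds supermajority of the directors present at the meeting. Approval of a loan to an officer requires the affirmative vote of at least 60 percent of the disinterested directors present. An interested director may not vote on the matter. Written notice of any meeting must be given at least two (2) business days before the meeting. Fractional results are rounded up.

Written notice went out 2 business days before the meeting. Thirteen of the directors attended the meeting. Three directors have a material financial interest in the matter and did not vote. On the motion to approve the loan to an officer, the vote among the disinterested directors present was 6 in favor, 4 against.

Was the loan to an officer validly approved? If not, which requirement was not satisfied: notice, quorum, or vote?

Invalid — quorum requirement not satisfied.

Notice: 2 business days given; 2 required (2 ≥ 2). Satisfied.
Quorum: 13 present (interested directors count toward quorum); quorum is 14. Not satisfied.
Vote: the loan to an officer requires three-fifths of the disinterested directors present (13 − 3 = 10). 3/5 of 10 = 6, so 6 affirmative votes are needed; 6 voted in favor. Satisfied. (Moot — without a quorum no business can be validly transacted.)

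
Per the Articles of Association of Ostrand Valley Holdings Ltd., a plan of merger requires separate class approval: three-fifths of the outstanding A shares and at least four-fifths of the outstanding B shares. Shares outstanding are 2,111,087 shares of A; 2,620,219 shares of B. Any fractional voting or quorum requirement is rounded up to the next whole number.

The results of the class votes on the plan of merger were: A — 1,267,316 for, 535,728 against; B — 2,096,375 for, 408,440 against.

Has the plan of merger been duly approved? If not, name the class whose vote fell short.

A: 3/5 of 2111087 = 1266652.20, rounded up to 1266653; 1,266,653 required, 1,267,316 in favor — approved.
B: 4/5 of 2620219 = 2096175.20, rounded up to 2096176; 2,096,176 required, 2,096,375 in favor — approved.

Approved — every class gave the required vote.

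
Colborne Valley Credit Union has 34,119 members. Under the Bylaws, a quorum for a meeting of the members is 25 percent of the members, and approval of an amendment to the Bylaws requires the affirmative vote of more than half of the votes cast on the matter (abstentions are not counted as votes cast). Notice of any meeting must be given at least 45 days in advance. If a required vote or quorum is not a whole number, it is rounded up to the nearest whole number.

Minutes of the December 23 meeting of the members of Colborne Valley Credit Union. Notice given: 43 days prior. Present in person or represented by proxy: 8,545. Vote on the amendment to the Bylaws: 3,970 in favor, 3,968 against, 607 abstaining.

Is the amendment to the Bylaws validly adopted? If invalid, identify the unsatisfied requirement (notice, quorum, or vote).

Invalid — notice requirement not satisfied.

Notice: 43 days given; 45 required. Not satisfied.
Quorum: 25% of 34,119 = 8,529.75, rounded up to 8,530; 8,545 present. Satisfied.
Vote: requires a majority of the votes cast (8,545 − 607 abstaining = 7,938); a majority of 7938 is 3970, so 3,970 needed; 3,970 in favor. Satisfied.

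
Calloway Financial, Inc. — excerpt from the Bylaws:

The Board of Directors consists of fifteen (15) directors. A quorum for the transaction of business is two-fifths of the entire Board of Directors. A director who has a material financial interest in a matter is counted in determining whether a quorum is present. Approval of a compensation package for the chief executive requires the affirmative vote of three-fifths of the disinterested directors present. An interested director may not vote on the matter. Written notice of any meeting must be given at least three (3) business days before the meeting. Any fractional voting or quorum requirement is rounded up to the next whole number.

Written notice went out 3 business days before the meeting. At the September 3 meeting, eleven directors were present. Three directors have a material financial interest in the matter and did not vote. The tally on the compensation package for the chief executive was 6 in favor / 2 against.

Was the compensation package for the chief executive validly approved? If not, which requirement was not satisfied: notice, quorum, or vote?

Notice: 3 business days given; 3 required (3 ≥ 3). Satisfied.
Quorum: 11 present (interested directors count toward quorum); quorum is 6. Satisfied.
Vote: the compensation package for the chief executive requires three-fifths of the disinterested directors present (11 − 3 = 8). 3/5 of 8 = 4.80, rounded up to 5, so 5 affirmative votes are needed; 6 voted in favor. Satisfied.

Valid — all requirements satisfied.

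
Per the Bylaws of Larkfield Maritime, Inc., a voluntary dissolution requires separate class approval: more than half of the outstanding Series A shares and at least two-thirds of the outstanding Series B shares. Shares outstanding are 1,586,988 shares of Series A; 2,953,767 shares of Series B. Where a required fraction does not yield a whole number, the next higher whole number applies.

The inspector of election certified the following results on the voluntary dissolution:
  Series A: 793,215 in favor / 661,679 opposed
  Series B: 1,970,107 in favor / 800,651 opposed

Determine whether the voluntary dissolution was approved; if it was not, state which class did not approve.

Not approved — the Series A shares did not give the required vote.

Series A: a majority of 1586988 is 793495; 793,495 required, 793,215 in favor — not approved.
Series B: 2/3 of 2953767 = 1969178; 1,969,178 required, 1,970,107 in favor — approved.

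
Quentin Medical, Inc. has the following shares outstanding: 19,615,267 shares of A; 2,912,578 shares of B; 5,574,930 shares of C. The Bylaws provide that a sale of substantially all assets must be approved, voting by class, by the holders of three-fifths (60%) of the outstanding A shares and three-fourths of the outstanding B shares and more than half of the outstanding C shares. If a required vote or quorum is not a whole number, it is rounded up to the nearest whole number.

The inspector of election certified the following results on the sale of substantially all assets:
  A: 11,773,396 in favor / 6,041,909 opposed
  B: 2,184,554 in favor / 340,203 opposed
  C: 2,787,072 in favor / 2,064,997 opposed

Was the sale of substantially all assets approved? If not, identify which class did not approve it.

A: 3/5 of 19615267 = 11769160.20, rounded up to 11769161; 11,769,161 required, 11,773,396 in favor — approved.
B: 3/4 of 2912578 = 2184433.50, rounded up to 2184434; 2,184,434 required, 2,184,554 in favor — approved.
C: a majority of 5574930 is 2787466; 2,787,466 required, 2,787,072 in favor — not approved.

Not approved — the C shares did not give the required vote.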